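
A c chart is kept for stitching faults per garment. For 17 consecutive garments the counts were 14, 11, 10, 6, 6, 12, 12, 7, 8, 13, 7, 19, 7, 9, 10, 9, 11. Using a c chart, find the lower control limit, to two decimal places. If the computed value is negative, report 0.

c̄ = (14 + 11 + 10 + 6 + 6 + 12 + 12 + 7 + 8 + 13 + 7 + 19 + 7 + 9 + 10 + 9 + 11) / 17 = 171 / 17 = 10.0588
LCL = c̄ − 3√c̄ = 10.0588 − 3 × 3.1716 = 0.5441

0.54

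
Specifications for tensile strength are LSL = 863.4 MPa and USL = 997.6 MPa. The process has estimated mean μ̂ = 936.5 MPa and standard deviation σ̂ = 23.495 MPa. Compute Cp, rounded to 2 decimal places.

0.95

Cp = (USL − LSL) / (6σ̂) = (997.6 − 863.4) / (6 × 23.495) = 134.2000 / 140.9700 = 0.9520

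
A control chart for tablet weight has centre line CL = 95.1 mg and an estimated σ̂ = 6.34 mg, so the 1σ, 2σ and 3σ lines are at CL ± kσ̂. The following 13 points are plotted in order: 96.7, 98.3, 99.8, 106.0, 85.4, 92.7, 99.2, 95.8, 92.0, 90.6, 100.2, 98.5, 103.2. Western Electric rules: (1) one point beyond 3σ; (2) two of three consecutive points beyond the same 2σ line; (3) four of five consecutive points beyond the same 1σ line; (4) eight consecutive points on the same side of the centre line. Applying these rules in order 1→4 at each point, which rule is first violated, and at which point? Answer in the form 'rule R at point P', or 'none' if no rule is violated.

none

Zone of each point (C = within 1σ̂, B = 1σ̂–2σ̂, A = 2σ̂–3σ̂, * = beyond 3σ̂; sign = side of CL): 1:+C, 2:+C, 3:+C, 4:+B, 5:-B, 6:-C, 7:+C, 8:+C, 9:-C, 10:-C, 11:+C, 12:+C, 13:+B
No rule fires across all 13 points.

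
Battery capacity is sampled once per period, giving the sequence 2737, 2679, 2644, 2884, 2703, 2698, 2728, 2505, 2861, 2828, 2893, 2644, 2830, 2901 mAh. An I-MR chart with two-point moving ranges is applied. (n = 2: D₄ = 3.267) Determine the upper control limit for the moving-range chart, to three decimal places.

Moving ranges: 58, 35, 240, 181, 5, 30, 223, 356, 33, 65, 249, 186, 71; M̄R̄ = 1732.0000 / 13 = 133.2308
UCL_MR = D₄·M̄R̄ = 3.267 × 133.2308 = 435.2649

435.265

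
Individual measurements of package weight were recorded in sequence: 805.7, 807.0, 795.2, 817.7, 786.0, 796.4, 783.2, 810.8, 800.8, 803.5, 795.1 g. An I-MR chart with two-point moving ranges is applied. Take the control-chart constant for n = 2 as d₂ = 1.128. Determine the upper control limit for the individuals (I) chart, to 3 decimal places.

837.255

X̄ = (805.7 + 807.0 + 795.2 + 817.7 + 786.0 + 796.4 + 783.2 + 810.8 + 800.8 + 803.5 + 795.1) / 11 = 800.1273
Moving ranges: 1.3, 11.8, 22.5, 31.7, 10.4, 13.2, 27.6, 10.0, 2.7, 8.4; M̄R̄ = 139.6000 / 10 = 13.9600
UCL = X̄ + 3·M̄R̄/d₂ = 800.1273 + 3 × 13.9600 / 1.128 = 837.2549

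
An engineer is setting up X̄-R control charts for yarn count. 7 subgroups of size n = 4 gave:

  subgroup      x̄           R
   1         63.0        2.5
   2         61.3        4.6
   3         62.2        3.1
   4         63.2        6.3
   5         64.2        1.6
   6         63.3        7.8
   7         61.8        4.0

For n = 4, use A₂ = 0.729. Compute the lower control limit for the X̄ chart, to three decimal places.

59.600

X̄̄ = (63.0 + 61.3 + 62.2 + 63.2 + 64.2 + 63.3 + 61.8) / 7 = 439.0000 / 7 = 62.7143
R̄ = (2.5 + 4.6 + 3.1 + 6.3 + 1.6 + 7.8 + 4.0) / 7 = 29.9000 / 7 = 4.2714
LCL = X̄̄ − A₂·R̄ = 62.7143 − 0.729 × 4.2714 = 59.6004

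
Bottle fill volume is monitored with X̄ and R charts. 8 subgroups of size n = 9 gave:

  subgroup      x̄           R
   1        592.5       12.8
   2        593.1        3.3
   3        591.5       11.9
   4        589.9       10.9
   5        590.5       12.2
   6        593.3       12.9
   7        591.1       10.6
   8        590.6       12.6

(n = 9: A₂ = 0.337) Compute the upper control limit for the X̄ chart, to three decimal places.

595.236

X̄̄ = (592.5 + 593.1 + 591.5 + 589.9 + 590.5 + 593.3 + 591.1 + 590.6) / 8 = 4732.5000 / 8 = 591.5625
R̄ = (12.8 + 3.3 + 11.9 + 10.9 + 12.2 + 12.9 + 10.6 + 12.6) / 8 = 87.2000 / 8 = 10.9000
UCL = X̄̄ + A₂·R̄ = 591.5625 + 0.337 × 10.9000 = 595.2358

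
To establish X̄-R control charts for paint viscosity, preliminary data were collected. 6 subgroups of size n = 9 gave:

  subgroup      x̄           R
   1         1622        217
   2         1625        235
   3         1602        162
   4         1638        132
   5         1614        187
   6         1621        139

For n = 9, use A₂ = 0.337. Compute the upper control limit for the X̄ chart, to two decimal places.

X̄̄ = (1622 + 1625 + 1602 + 1638 + 1614 + 1621) / 6 = 9722.0000 / 6 = 1620.3333
R̄ = (217 + 235 + 162 + 132 + 187 + 139) / 6 = 1072.0000 / 6 = 178.6667
UCL = X̄̄ + A₂·R̄ = 1620.3333 + 0.337 × 178.6667 = 1680.5440

1680.54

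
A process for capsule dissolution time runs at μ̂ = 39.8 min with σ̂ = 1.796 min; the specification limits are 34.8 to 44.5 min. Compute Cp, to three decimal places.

0.900

Cp = (USL − LSL) / (6σ̂) = (44.5 − 34.8) / (6 × 1.796) = 9.7000 / 10.7760 = 0.9001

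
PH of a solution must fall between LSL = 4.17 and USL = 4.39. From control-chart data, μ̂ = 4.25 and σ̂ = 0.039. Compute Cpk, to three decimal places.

0.684

Cpu = (USL − μ̂) / (3σ̂) = (4.39 − 4.25) / (3 × 0.039) = 1.1966; Cpl = (μ̂ − LSL) / (3σ̂) = (4.25 − 4.17) / (3 × 0.039) = 0.6838; Cpk = min(Cpu, Cpl) = 0.6838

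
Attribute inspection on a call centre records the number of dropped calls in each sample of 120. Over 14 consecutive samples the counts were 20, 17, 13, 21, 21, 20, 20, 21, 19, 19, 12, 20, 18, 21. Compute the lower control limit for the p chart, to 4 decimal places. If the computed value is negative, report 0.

0.0566

p̄ = Σdᵢ / (k·n) = 262 / (14 × 120) = 0.15595
LCL = p̄ − 3·√(p̄(1−p̄)/n) = 0.15595 − 3 × 0.03312 = 0.05659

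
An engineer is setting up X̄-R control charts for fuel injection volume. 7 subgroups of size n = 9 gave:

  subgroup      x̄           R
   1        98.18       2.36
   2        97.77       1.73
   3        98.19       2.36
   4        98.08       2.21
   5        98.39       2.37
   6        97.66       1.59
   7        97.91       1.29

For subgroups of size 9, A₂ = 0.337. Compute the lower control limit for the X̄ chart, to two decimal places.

X̄̄ = (98.18 + 97.77 + 98.19 + 98.08 + 98.39 + 97.66 + 97.91) / 7 = 686.1800 / 7 = 98.0257
R̄ = (2.36 + 1.73 + 2.36 + 2.21 + 2.37 + 1.59 + 1.29) / 7 = 13.9100 / 7 = 1.9871
LCL = X̄̄ − A₂·R̄ = 98.0257 − 0.337 × 1.9871 = 97.3560

97.36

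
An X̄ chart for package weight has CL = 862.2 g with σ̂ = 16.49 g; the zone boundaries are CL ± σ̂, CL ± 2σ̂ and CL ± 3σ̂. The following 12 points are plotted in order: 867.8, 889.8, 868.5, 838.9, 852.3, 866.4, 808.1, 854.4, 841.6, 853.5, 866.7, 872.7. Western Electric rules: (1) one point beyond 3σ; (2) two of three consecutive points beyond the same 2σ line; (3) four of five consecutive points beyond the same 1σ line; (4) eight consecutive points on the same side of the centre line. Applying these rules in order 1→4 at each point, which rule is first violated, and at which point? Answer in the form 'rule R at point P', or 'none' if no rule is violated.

rule 1 at point 7

Zone of each point (C = within 1σ̂, B = 1σ̂–2σ̂, A = 2σ̂–3σ̂, * = beyond 3σ̂; sign = side of CL): 1:+C, 2:+B, 3:+C, 4:-B, 5:-C, 6:+C, 7:-*, 8:-C, 9:-B, 10:-C, 11:+C, 12:+C
Rule 1 (one point beyond the 3σ limits) is satisfied at point 7.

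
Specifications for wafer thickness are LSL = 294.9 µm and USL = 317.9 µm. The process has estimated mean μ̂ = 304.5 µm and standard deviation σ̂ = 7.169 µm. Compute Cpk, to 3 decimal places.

Cpu = (USL − μ̂) / (3σ̂) = (317.9 − 304.5) / (3 × 7.169) = 0.6231; Cpl = (μ̂ − LSL) / (3σ̂) = (304.5 − 294.9) / (3 × 7.169) = 0.4464; Cpk = min(Cpu, Cpl) = 0.4464

0.446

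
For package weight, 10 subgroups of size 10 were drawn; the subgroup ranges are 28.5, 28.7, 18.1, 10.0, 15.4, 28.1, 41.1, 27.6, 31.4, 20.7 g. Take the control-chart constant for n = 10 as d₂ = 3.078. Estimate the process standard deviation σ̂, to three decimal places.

8.109

R̄ = (28.5 + 28.7 + 18.1 + 10.0 + 15.4 + 28.1 + 41.1 + 27.6 + 31.4 + 20.7) / 10 = 24.9600
σ̂ = R̄ / d₂ = 24.9600 / 3.078 = 8.1092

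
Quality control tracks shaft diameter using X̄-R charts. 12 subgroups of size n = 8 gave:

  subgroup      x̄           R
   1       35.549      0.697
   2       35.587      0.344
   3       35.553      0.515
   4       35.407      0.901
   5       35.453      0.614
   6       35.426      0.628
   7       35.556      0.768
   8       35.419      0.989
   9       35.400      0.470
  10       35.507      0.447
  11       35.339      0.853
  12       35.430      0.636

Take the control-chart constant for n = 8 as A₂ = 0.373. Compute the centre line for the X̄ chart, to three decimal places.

X̄̄ = (35.549 + 35.587 + 35.553 + 35.407 + 35.453 + 35.426 + 35.556 + 35.419 + 35.400 + 35.507 + 35.339 + 35.430) / 12 = 425.6260 / 12 = 35.4688
CL = X̄̄ = 35.4688

35.469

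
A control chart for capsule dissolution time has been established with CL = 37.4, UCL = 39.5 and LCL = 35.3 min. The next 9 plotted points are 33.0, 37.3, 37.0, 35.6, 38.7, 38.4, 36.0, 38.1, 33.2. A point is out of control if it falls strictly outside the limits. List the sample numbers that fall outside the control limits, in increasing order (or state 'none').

1, 9

Compare each point to [35.3, 39.5]: sample 1 = 33.0 < LCL; sample 9 = 33.2 < LCL.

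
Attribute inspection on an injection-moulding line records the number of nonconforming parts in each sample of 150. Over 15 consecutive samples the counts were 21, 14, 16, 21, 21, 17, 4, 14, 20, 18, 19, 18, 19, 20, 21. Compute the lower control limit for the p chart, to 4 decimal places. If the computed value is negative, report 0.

0.0382

p̄ = Σdᵢ / (k·n) = 263 / (15 × 150) = 0.11689
LCL = p̄ − 3·√(p̄(1−p̄)/n) = 0.11689 − 3 × 0.02623 = 0.03819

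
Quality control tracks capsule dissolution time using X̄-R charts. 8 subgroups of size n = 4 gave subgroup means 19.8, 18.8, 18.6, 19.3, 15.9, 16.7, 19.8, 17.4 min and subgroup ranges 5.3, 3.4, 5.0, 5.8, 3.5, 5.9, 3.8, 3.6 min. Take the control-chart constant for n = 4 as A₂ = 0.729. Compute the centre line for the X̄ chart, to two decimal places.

18.29

X̄̄ = (19.8 + 18.8 + 18.6 + 19.3 + 15.9 + 16.7 + 19.8 + 17.4) / 8 = 146.3000 / 8 = 18.2875
CL = X̄̄ = 18.2875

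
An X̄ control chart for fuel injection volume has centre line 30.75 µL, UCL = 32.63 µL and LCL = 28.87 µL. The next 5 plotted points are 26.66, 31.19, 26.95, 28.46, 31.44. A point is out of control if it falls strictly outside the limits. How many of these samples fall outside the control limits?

3

Compare each point to [28.87, 32.63]: sample 1 = 26.66 < LCL; sample 3 = 26.95 < LCL; sample 4 = 28.46 < LCL.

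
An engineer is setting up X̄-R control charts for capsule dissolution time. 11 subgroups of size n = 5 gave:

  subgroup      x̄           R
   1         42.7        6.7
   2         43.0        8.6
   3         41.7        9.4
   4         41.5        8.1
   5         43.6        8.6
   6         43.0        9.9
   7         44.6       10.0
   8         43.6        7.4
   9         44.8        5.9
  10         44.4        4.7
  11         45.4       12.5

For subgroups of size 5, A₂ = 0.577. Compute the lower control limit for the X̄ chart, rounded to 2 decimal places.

38.67

X̄̄ = (42.7 + 43.0 + 41.7 + 41.5 + 43.6 + 43.0 + 44.6 + 43.6 + 44.8 + 44.4 + 45.4) / 11 = 478.3000 / 11 = 43.4818
R̄ = (6.7 + 8.6 + 9.4 + 8.1 + 8.6 + 9.9 + 10.0 + 7.4 + 5.9 + 4.7 + 12.5) / 11 = 91.8000 / 11 = 8.3455
LCL = X̄̄ − A₂·R̄ = 43.4818 − 0.577 × 8.3455 = 38.6665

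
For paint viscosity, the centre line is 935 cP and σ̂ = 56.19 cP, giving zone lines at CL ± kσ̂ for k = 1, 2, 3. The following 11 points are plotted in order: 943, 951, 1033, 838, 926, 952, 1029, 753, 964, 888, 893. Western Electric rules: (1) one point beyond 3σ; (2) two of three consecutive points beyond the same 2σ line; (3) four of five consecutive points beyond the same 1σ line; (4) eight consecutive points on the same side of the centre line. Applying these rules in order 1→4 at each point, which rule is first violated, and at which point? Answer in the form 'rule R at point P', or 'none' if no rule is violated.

rule 1 at point 8

Zone of each point (C = within 1σ̂, B = 1σ̂–2σ̂, A = 2σ̂–3σ̂, * = beyond 3σ̂; sign = side of CL): 1:+C, 2:+C, 3:+B, 4:-B, 5:-C, 6:+C, 7:+B, 8:-*, 9:+C, 10:-C, 11:-C
Rule 1 (one point beyond the 3σ limits) is satisfied at point 8.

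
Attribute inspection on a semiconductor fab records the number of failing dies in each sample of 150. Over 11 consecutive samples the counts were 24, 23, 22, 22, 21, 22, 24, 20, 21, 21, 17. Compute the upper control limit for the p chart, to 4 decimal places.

0.2295

p̄ = Σdᵢ / (k·n) = 237 / (11 × 150) = 0.14364
UCL = p̄ + 3·√(p̄(1−p̄)/n) = 0.14364 + 3 × √(0.14364×0.85636/150) = 0.14364 + 3 × 0.02864 = 0.22955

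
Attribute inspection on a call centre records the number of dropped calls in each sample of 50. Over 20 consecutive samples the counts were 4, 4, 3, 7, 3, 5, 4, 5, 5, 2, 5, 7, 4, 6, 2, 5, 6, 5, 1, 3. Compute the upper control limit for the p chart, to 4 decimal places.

p̄ = Σdᵢ / (k·n) = 86 / (20 × 50) = 0.08600
UCL = p̄ + 3·√(p̄(1−p̄)/n) = 0.08600 + 3 × √(0.08600×0.91400/50) = 0.08600 + 3 × 0.03965 = 0.20495

0.2049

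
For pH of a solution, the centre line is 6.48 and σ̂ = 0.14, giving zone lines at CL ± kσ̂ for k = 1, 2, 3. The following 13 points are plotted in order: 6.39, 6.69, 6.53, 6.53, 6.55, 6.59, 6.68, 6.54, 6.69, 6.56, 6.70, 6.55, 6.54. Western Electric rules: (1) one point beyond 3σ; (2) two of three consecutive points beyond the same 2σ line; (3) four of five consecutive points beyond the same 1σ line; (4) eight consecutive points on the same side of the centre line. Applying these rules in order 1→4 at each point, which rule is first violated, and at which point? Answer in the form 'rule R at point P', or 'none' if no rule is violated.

rule 4 at point 9

Zone of each point (C = within 1σ̂, B = 1σ̂–2σ̂, A = 2σ̂–3σ̂, * = beyond 3σ̂; sign = side of CL): 1:-C, 2:+B, 3:+C, 4:+C, 5:+C, 6:+C, 7:+B, 8:+C, 9:+B, 10:+C, 11:+B, 12:+C, 13:+C
Rule 4 (eight consecutive points on the same side of the centre line) is satisfied at point 9.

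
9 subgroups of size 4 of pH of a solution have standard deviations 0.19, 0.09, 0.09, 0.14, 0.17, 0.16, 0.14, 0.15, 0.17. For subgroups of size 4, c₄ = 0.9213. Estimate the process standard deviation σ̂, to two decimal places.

s̄ = (0.19 + 0.09 + 0.09 + 0.14 + 0.17 + 0.16 + 0.14 + 0.15 + 0.17) / 9 = 0.1444
σ̂ = s̄ / c₄ = 0.1444 / 0.9213 = 0.1568

0.16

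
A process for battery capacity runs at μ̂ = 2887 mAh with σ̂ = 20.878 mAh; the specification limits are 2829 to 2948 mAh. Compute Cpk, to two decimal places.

0.93

Cpu = (USL − μ̂) / (3σ̂) = (2948 − 2887) / (3 × 20.878) = 0.9739; Cpl = (μ̂ − LSL) / (3σ̂) = (2887 − 2829) / (3 × 20.878) = 0.9260; Cpk = min(Cpu, Cpl) = 0.9260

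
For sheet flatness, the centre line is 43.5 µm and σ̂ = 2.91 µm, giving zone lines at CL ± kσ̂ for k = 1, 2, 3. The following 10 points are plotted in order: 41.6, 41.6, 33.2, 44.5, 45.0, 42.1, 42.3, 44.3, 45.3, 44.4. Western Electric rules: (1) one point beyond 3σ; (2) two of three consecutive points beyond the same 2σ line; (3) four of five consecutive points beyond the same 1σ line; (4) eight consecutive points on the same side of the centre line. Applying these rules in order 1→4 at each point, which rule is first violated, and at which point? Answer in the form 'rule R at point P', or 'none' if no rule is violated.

Zone of each point (C = within 1σ̂, B = 1σ̂–2σ̂, A = 2σ̂–3σ̂, * = beyond 3σ̂; sign = side of CL): 1:-C, 2:-C, 3:-*, 4:+C, 5:+C, 6:-C, 7:-C, 8:+C, 9:+C, 10:+C
Rule 1 (one point beyond the 3σ limits) is satisfied at point 3.

rule 1 at point 3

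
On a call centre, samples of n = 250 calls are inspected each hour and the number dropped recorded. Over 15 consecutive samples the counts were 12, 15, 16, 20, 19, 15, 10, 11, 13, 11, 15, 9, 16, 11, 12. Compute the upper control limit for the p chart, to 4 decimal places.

p̄ = Σdᵢ / (k·n) = 205 / (15 × 250) = 0.05467
UCL = p̄ + 3·√(p̄(1−p̄)/n) = 0.05467 + 3 × √(0.05467×0.94533/250) = 0.05467 + 3 × 0.01438 = 0.09780

0.0978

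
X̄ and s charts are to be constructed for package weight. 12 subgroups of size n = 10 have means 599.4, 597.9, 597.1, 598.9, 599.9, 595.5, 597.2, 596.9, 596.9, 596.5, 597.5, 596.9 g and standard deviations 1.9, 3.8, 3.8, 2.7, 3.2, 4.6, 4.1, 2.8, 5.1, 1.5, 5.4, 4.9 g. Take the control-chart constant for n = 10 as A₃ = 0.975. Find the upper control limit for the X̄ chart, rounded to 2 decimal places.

X̄̄ = (599.4 + 597.9 + 597.1 + 598.9 + 599.9 + 595.5 + 597.2 + 596.9 + 596.9 + 596.5 + 597.5 + 596.9) / 12 = 597.5500
s̄ = (1.9 + 3.8 + 3.8 + 2.7 + 3.2 + 4.6 + 4.1 + 2.8 + 5.1 + 1.5 + 5.4 + 4.9) / 12 = 3.6500
UCL = X̄̄ + A₃·s̄ = 597.5500 + 0.975 × 3.6500 = 601.1088

601.11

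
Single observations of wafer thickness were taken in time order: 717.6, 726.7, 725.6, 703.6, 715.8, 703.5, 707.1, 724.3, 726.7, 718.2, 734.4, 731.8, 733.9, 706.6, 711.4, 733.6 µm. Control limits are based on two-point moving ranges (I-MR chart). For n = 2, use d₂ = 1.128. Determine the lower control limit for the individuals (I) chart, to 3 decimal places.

691.043

X̄ = (717.6 + 726.7 + 725.6 + 703.6 + 715.8 + 703.5 + 707.1 + 724.3 + 726.7 + 718.2 + 734.4 + 731.8 + 733.9 + 706.6 + 711.4 + 733.6) / 16 = 720.0500
Moving ranges: 9.1, 1.1, 22.0, 12.2, 12.3, 3.6, 17.2, 2.4, 8.5, 16.2, 2.6, 2.1, 27.3, 4.8, 22.2; M̄R̄ = 163.6000 / 15 = 10.9067
LCL = X̄ − 3·M̄R̄/d₂ = 720.0500 − 3 × 10.9067 / 1.128 = 691.0429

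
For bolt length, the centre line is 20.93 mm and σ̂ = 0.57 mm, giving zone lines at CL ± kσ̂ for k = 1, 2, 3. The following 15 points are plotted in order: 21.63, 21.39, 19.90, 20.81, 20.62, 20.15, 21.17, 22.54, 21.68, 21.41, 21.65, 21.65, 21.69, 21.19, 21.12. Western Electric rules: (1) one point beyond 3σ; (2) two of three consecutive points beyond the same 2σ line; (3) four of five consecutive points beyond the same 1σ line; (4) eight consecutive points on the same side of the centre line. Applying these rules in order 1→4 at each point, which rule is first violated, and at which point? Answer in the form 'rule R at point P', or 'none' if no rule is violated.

rule 3 at point 12

Zone of each point (C = within 1σ̂, B = 1σ̂–2σ̂, A = 2σ̂–3σ̂, * = beyond 3σ̂; sign = side of CL): 1:+B, 2:+C, 3:-B, 4:-C, 5:-C, 6:-B, 7:+C, 8:+A, 9:+B, 10:+C, 11:+B, 12:+B, 13:+B, 14:+C, 15:+C
Rule 3 (four of five consecutive points beyond the same 1σ limit) is satisfied at point 12.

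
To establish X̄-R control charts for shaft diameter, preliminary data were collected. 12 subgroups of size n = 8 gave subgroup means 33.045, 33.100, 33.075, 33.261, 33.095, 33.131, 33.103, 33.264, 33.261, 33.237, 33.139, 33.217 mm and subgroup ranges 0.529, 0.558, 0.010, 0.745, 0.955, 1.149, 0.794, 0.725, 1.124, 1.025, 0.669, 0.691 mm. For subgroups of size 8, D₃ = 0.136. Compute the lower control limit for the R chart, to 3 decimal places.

R̄ = (0.529 + 0.558 + 0.010 + 0.745 + 0.955 + 1.149 + 0.794 + 0.725 + 1.124 + 1.025 + 0.669 + 0.691) / 12 = 8.9740 / 12 = 0.7478
LCL_R = D₃·R̄ = 0.136 × 0.7478 = 0.1017

0.102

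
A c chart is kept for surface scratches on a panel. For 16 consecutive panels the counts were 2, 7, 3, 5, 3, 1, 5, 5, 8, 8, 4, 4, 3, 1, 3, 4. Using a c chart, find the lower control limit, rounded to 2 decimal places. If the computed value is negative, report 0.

0.00

c̄ = (2 + 7 + 3 + 5 + 3 + 1 + 5 + 5 + 8 + 8 + 4 + 4 + 3 + 1 + 3 + 4) / 16 = 66 / 16 = 4.1250
LCL = c̄ − 3√c̄ = 4.1250 − 3 × 2.0310 = -1.9680 → 0 (cannot be negative)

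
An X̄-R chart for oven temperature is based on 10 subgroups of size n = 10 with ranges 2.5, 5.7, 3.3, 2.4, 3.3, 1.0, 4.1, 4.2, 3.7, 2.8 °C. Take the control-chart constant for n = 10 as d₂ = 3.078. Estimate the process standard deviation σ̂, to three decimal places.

R̄ = (2.5 + 5.7 + 3.3 + 2.4 + 3.3 + 1.0 + 4.1 + 4.2 + 3.7 + 2.8) / 10 = 3.3000
σ̂ = R̄ / d₂ = 3.3000 / 3.078 = 1.0721

1.072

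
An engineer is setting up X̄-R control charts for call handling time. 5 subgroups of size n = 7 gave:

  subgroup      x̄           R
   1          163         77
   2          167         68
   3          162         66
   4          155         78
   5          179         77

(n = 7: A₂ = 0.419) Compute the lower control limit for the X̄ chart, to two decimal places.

X̄̄ = (163 + 167 + 162 + 155 + 179) / 5 = 826.0000 / 5 = 165.2000
R̄ = (77 + 68 + 66 + 78 + 77) / 5 = 366.0000 / 5 = 73.2000
LCL = X̄̄ − A₂·R̄ = 165.2000 − 0.419 × 73.2000 = 134.5292

134.53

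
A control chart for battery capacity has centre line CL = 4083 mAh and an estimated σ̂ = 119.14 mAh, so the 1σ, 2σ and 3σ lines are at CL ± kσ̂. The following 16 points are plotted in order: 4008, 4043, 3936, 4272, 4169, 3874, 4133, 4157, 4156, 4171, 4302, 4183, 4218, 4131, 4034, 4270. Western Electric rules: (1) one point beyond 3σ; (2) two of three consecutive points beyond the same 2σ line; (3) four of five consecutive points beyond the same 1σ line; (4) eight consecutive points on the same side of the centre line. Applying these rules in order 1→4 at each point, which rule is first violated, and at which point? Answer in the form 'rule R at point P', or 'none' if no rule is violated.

Zone of each point (C = within 1σ̂, B = 1σ̂–2σ̂, A = 2σ̂–3σ̂, * = beyond 3σ̂; sign = side of CL): 1:-C, 2:-C, 3:-B, 4:+B, 5:+C, 6:-B, 7:+C, 8:+C, 9:+C, 10:+C, 11:+B, 12:+C, 13:+B, 14:+C, 15:-C, 16:+B
Rule 4 (eight consecutive points on the same side of the centre line) is satisfied at point 14.

rule 4 at point 14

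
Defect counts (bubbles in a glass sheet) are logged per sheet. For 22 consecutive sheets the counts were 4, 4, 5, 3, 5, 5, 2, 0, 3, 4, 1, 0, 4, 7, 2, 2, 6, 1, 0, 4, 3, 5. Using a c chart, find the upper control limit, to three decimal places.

c̄ = (4 + 4 + 5 + 3 + 5 + 5 + 2 + 0 + 3 + 4 + 1 + 0 + 4 + 7 + 2 + 2 + 6 + 1 + 0 + 4 + 3 + 5) / 22 = 70 / 22 = 3.1818
UCL = c̄ + 3√c̄ = 3.1818 + 3 × √3.1818 = 3.1818 + 3 × 1.7838 = 8.5331

8.533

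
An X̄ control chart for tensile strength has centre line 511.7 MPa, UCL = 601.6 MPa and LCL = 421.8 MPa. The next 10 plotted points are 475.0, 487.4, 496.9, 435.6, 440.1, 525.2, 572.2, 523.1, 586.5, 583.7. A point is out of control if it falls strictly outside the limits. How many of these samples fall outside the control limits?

All 10 points lie within [421.8, 601.6].

0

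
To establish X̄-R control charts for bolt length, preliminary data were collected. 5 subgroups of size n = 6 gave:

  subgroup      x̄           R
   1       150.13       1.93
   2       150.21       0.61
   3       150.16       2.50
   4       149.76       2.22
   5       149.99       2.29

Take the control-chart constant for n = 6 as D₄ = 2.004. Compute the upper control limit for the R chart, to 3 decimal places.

3.828

R̄ = (1.93 + 0.61 + 2.50 + 2.22 + 2.29) / 5 = 9.5500 / 5 = 1.9100
UCL_R = D₄·R̄ = 2.004 × 1.9100 = 3.8276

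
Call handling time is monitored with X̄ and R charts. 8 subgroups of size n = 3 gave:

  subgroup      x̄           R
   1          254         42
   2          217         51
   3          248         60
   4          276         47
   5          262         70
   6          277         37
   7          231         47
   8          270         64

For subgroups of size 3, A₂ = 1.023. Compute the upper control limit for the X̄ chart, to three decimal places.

307.827

X̄̄ = (254 + 217 + 248 + 276 + 262 + 277 + 231 + 270) / 8 = 2035.0000 / 8 = 254.3750
R̄ = (42 + 51 + 60 + 47 + 70 + 37 + 47 + 64) / 8 = 418.0000 / 8 = 52.2500
UCL = X̄̄ + A₂·R̄ = 254.3750 + 1.023 × 52.2500 = 307.8268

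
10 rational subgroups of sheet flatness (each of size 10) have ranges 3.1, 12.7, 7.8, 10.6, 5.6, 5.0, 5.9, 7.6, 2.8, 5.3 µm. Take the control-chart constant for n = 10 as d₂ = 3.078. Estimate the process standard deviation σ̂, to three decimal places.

2.157

R̄ = (3.1 + 12.7 + 7.8 + 10.6 + 5.6 + 5.0 + 5.9 + 7.6 + 2.8 + 5.3) / 10 = 6.6400
σ̂ = R̄ / d₂ = 6.6400 / 3.078 = 2.1572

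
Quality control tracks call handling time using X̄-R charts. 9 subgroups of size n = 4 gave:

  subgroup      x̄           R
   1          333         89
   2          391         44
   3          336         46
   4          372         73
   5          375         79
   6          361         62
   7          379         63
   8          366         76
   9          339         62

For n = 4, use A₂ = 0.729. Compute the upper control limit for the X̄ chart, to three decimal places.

X̄̄ = (333 + 391 + 336 + 372 + 375 + 361 + 379 + 366 + 339) / 9 = 3252.0000 / 9 = 361.3333
R̄ = (89 + 44 + 46 + 73 + 79 + 62 + 63 + 76 + 62) / 9 = 594.0000 / 9 = 66.0000
UCL = X̄̄ + A₂·R̄ = 361.3333 + 0.729 × 66.0000 = 409.4473

409.447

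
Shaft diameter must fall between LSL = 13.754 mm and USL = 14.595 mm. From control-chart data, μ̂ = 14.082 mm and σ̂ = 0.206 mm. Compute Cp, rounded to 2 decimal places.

0.68

Cp = (USL − LSL) / (6σ̂) = (14.595 − 13.754) / (6 × 0.206) = 0.8410 / 1.2360 = 0.6804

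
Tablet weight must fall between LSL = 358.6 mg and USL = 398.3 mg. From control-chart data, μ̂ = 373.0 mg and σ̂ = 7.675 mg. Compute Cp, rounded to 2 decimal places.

Cp = (USL − LSL) / (6σ̂) = (398.3 − 358.6) / (6 × 7.675) = 39.7000 / 46.0500 = 0.8621

0.86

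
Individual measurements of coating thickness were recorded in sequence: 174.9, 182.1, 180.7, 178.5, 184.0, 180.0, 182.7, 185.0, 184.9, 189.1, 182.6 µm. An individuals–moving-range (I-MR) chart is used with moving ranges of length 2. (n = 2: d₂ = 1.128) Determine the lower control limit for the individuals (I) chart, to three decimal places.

X̄ = (174.9 + 182.1 + 180.7 + 178.5 + 184.0 + 180.0 + 182.7 + 185.0 + 184.9 + 189.1 + 182.6) / 11 = 182.2273
Moving ranges: 7.2, 1.4, 2.2, 5.5, 4.0, 2.7, 2.3, 0.1, 4.2, 6.5; M̄R̄ = 36.1000 / 10 = 3.6100
LCL = X̄ − 3·M̄R̄/d₂ = 182.2273 − 3 × 3.6100 / 1.128 = 172.6262

172.626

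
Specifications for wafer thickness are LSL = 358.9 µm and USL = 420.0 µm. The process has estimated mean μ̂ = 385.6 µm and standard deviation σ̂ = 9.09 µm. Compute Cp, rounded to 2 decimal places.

1.12

Cp = (USL − LSL) / (6σ̂) = (420.0 − 358.9) / (6 × 9.09) = 61.1000 / 54.5400 = 1.1203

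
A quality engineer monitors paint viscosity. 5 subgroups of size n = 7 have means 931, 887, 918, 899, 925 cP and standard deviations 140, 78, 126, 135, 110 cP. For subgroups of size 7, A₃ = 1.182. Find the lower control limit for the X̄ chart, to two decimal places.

772.76

X̄̄ = (931 + 887 + 918 + 899 + 925) / 5 = 912.0000
s̄ = (140 + 78 + 126 + 135 + 110) / 5 = 117.8000
LCL = X̄̄ − A₃·s̄ = 912.0000 − 1.182 × 117.8000 = 772.7604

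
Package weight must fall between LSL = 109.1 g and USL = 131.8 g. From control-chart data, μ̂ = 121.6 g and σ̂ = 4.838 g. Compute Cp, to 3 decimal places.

0.782

Cp = (USL − LSL) / (6σ̂) = (131.8 − 109.1) / (6 × 4.838) = 22.7000 / 29.0280 = 0.7820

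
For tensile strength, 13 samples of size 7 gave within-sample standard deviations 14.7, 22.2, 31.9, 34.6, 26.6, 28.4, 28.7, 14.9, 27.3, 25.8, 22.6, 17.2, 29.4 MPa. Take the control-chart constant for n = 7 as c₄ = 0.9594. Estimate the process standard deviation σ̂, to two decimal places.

26.00

s̄ = (14.7 + 22.2 + 31.9 + 34.6 + 26.6 + 28.4 + 28.7 + 14.9 + 27.3 + 25.8 + 22.6 + 17.2 + 29.4) / 13 = 24.9462
σ̂ = s̄ / c₄ = 24.9462 / 0.9594 = 26.0018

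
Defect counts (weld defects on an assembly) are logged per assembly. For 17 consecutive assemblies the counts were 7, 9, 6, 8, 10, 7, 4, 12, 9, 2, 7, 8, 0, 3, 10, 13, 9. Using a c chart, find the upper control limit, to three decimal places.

15.396

c̄ = (7 + 9 + 6 + 8 + 10 + 7 + 4 + 12 + 9 + 2 + 7 + 8 + 0 + 3 + 10 + 13 + 9) / 17 = 124 / 17 = 7.2941
UCL = c̄ + 3√c̄ = 7.2941 + 3 × √7.2941 = 7.2941 + 3 × 2.7008 = 15.3964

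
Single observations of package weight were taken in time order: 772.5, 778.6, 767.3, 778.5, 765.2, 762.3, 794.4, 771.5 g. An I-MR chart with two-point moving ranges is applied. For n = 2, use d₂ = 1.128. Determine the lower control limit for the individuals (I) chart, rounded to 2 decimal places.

735.87

X̄ = (772.5 + 778.6 + 767.3 + 778.5 + 765.2 + 762.3 + 794.4 + 771.5) / 8 = 773.7875
Moving ranges: 6.1, 11.3, 11.2, 13.3, 2.9, 32.1, 22.9; M̄R̄ = 99.8000 / 7 = 14.2571
LCL = X̄ − 3·M̄R̄/d₂ = 773.7875 − 3 × 14.2571 / 1.128 = 735.8696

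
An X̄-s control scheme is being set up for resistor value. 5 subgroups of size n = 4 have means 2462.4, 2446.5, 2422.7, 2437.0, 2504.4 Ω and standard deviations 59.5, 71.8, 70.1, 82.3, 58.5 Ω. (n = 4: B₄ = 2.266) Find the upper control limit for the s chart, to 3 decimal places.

s̄ = (59.5 + 71.8 + 70.1 + 82.3 + 58.5) / 5 = 68.4400
UCL_s = B₄·s̄ = 2.266 × 68.4400 = 155.0850

155.085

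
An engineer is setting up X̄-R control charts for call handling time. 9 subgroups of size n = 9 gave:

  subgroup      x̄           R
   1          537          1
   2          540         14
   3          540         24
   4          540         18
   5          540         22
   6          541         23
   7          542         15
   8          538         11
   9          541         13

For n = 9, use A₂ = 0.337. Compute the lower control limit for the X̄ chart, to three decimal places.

X̄̄ = (537 + 540 + 540 + 540 + 540 + 541 + 542 + 538 + 541) / 9 = 4859.0000 / 9 = 539.8889
R̄ = (1 + 14 + 24 + 18 + 22 + 23 + 15 + 11 + 13) / 9 = 141.0000 / 9 = 15.6667
LCL = X̄̄ − A₂·R̄ = 539.8889 − 0.337 × 15.6667 = 534.6092

534.609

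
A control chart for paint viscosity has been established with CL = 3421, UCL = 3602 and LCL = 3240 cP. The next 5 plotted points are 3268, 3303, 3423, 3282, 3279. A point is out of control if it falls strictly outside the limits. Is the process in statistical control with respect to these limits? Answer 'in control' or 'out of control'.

All 5 points lie within [3240, 3602].

in control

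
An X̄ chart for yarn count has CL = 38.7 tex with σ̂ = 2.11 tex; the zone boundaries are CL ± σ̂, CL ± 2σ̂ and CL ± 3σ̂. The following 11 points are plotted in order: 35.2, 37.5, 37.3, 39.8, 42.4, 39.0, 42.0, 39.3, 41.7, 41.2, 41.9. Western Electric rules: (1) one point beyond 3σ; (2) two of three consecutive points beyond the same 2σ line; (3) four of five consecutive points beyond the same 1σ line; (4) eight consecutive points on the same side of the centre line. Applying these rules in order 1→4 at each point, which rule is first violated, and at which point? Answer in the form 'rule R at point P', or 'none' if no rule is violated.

Zone of each point (C = within 1σ̂, B = 1σ̂–2σ̂, A = 2σ̂–3σ̂, * = beyond 3σ̂; sign = side of CL): 1:-B, 2:-C, 3:-C, 4:+C, 5:+B, 6:+C, 7:+B, 8:+C, 9:+B, 10:+B, 11:+B
Rule 3 (four of five consecutive points beyond the same 1σ limit) is satisfied at point 11.

rule 3 at point 11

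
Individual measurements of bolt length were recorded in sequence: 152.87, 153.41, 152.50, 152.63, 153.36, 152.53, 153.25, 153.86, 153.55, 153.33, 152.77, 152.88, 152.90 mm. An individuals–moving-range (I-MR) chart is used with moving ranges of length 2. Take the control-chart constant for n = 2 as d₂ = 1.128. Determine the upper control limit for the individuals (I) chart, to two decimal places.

X̄ = (152.87 + 153.41 + 152.50 + 152.63 + 153.36 + 152.53 + 153.25 + 153.86 + 153.55 + 153.33 + 152.77 + 152.88 + 152.90) / 13 = 153.0646
Moving ranges: 0.54, 0.91, 0.13, 0.73, 0.83, 0.72, 0.61, 0.31, 0.22, 0.56, 0.11, 0.02; M̄R̄ = 5.6900 / 12 = 0.4742
UCL = X̄ + 3·M̄R̄/d₂ = 153.0646 + 3 × 0.4742 / 1.128 = 154.3257

154.33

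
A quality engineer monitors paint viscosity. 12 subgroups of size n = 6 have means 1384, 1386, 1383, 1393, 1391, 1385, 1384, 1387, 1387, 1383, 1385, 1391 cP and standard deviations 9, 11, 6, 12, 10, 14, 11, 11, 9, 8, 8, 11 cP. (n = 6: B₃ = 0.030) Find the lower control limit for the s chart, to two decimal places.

0.30

s̄ = (9 + 11 + 6 + 12 + 10 + 14 + 11 + 11 + 9 + 8 + 8 + 11) / 12 = 10.0000
LCL_s = B₃·s̄ = 0.030 × 10.0000 = 0.3000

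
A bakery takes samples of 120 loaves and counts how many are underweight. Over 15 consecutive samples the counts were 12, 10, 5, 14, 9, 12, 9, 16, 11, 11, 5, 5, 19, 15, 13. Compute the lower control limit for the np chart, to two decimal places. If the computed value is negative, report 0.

p̄ = Σdᵢ / (k·n) = 166 / (15 × 120) = 0.09222
LCL = np̄ − 3·√(np̄(1−p̄)) = 11.0667 − 3 × 3.1696 = 1.5580

1.56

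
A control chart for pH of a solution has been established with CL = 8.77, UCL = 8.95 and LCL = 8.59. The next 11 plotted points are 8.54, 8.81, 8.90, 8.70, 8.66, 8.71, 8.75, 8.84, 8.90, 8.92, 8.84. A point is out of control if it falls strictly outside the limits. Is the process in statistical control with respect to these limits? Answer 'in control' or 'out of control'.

out of control

Compare each point to [8.59, 8.95]: sample 1 = 8.54 < LCL.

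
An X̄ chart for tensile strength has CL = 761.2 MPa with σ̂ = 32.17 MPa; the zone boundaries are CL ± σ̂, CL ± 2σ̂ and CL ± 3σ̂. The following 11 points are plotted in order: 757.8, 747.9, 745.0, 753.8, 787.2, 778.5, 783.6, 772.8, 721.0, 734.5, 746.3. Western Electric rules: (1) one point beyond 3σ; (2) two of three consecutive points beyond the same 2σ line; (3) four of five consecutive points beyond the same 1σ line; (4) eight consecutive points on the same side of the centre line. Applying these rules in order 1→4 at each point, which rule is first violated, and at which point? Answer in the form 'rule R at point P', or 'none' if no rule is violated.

none

Zone of each point (C = within 1σ̂, B = 1σ̂–2σ̂, A = 2σ̂–3σ̂, * = beyond 3σ̂; sign = side of CL): 1:-C, 2:-C, 3:-C, 4:-C, 5:+C, 6:+C, 7:+C, 8:+C, 9:-B, 10:-C, 11:-C
No rule fires across all 11 points.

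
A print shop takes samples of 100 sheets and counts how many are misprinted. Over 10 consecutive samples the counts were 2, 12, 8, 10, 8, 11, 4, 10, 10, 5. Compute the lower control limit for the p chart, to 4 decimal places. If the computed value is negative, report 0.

0.0000

p̄ = Σdᵢ / (k·n) = 80 / (10 × 100) = 0.08000
LCL = p̄ − 3·√(p̄(1−p̄)/n) = 0.08000 − 3 × 0.02713 = -0.00139 → 0 (negative, so LCL = 0)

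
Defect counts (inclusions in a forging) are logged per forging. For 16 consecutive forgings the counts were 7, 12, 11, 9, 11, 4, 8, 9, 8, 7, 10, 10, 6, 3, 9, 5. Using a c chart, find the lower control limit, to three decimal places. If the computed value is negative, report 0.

c̄ = (7 + 12 + 11 + 9 + 11 + 4 + 8 + 9 + 8 + 7 + 10 + 10 + 6 + 3 + 9 + 5) / 16 = 129 / 16 = 8.0625
LCL = c̄ − 3√c̄ = 8.0625 − 3 × 2.8395 = -0.4559 → 0 (cannot be negative)

0.000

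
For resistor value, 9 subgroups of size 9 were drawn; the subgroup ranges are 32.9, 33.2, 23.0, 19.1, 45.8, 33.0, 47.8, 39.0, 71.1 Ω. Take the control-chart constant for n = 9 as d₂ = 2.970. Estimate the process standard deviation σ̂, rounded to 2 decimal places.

12.90

R̄ = (32.9 + 33.2 + 23.0 + 19.1 + 45.8 + 33.0 + 47.8 + 39.0 + 71.1) / 9 = 38.3222
σ̂ = R̄ / d₂ = 38.3222 / 2.970 = 12.9031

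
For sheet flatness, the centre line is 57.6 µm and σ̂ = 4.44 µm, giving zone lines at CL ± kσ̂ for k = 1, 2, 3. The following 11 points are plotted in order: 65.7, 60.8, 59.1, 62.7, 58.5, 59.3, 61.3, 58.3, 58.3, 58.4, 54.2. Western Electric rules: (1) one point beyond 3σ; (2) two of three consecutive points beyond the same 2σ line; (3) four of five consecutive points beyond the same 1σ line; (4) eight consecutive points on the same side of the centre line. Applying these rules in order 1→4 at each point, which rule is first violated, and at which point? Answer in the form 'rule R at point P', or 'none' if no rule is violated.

Zone of each point (C = within 1σ̂, B = 1σ̂–2σ̂, A = 2σ̂–3σ̂, * = beyond 3σ̂; sign = side of CL): 1:+B, 2:+C, 3:+C, 4:+B, 5:+C, 6:+C, 7:+C, 8:+C, 9:+C, 10:+C, 11:-C
Rule 4 (eight consecutive points on the same side of the centre line) is satisfied at point 8.

rule 4 at point 8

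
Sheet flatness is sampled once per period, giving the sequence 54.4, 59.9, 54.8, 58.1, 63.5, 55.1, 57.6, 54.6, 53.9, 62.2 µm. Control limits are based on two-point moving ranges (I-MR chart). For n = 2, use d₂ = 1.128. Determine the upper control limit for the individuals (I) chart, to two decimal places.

69.88

X̄ = (54.4 + 59.9 + 54.8 + 58.1 + 63.5 + 55.1 + 57.6 + 54.6 + 53.9 + 62.2) / 10 = 57.4100
Moving ranges: 5.5, 5.1, 3.3, 5.4, 8.4, 2.5, 3.0, 0.7, 8.3; M̄R̄ = 42.2000 / 9 = 4.6889
UCL = X̄ + 3·M̄R̄/d₂ = 57.4100 + 3 × 4.6889 / 1.128 = 69.8804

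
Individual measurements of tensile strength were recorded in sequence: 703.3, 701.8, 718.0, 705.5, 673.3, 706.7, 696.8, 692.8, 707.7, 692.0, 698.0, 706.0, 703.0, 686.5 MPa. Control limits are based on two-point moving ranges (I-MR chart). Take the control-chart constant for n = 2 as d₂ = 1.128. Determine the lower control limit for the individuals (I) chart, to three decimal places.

663.829

X̄ = (703.3 + 701.8 + 718.0 + 705.5 + 673.3 + 706.7 + 696.8 + 692.8 + 707.7 + 692.0 + 698.0 + 706.0 + 703.0 + 686.5) / 14 = 699.3857
Moving ranges: 1.5, 16.2, 12.5, 32.2, 33.4, 9.9, 4.0, 14.9, 15.7, 6.0, 8.0, 3.0, 16.5; M̄R̄ = 173.8000 / 13 = 13.3692
LCL = X̄ − 3·M̄R̄/d₂ = 699.3857 − 3 × 13.3692 / 1.128 = 663.8292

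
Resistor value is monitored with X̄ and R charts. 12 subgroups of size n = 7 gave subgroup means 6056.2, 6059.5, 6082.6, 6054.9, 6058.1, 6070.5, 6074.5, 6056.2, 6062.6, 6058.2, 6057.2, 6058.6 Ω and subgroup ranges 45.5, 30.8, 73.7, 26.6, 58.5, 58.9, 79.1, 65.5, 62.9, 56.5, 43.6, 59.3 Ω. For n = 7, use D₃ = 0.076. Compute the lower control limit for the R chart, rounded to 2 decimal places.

R̄ = (45.5 + 30.8 + 73.7 + 26.6 + 58.5 + 58.9 + 79.1 + 65.5 + 62.9 + 56.5 + 43.6 + 59.3) / 12 = 660.9000 / 12 = 55.0750
LCL_R = D₃·R̄ = 0.076 × 55.0750 = 4.1857

4.19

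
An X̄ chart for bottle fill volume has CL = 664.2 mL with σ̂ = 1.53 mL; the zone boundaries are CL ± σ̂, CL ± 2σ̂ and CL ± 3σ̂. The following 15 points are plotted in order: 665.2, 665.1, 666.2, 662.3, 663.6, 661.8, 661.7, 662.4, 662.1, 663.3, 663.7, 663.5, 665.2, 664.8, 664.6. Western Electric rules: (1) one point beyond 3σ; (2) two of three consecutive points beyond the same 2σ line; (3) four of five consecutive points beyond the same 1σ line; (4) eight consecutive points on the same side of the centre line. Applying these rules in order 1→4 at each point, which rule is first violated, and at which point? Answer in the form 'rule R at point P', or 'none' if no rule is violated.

rule 3 at point 8

Zone of each point (C = within 1σ̂, B = 1σ̂–2σ̂, A = 2σ̂–3σ̂, * = beyond 3σ̂; sign = side of CL): 1:+C, 2:+C, 3:+B, 4:-B, 5:-C, 6:-B, 7:-B, 8:-B, 9:-B, 10:-C, 11:-C, 12:-C, 13:+C, 14:+C, 15:+C
Rule 3 (four of five consecutive points beyond the same 1σ limit) is satisfied at point 8.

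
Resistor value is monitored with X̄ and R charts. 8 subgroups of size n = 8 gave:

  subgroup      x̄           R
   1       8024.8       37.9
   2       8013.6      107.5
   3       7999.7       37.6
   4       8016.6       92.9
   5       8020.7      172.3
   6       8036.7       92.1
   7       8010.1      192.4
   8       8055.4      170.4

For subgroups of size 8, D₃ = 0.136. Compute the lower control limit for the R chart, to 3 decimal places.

15.353

R̄ = (37.9 + 107.5 + 37.6 + 92.9 + 172.3 + 92.1 + 192.4 + 170.4) / 8 = 903.1000 / 8 = 112.8875
LCL_R = D₃·R̄ = 0.136 × 112.8875 = 15.3527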